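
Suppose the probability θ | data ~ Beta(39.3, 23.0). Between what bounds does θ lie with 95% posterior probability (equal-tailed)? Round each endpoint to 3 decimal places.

[0.508, 0.745]

Posterior: Beta(39.3, 23.0).
Equal-tailed 95% interval: the 0.025 and 0.975 quantiles of Beta(39.3, 23.0).
Posterior mean ≈ 0.631, SD ≈ 0.061; a Normal approximation gives roughly [0.512, 0.750].
Exact: F⁻¹(0.025) = 0.508; F⁻¹(0.975) = 0.745.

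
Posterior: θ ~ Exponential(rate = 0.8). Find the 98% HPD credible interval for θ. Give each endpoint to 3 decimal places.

[0.000, 4.890]

The exponential density is strictly decreasing on [0, ∞), so the HPD interval is anchored at 0: [0, q] with P(θ ≤ q) = 0.98.
q = −ln(1 − 0.98) / 0.8 = 3.9120 / 0.8 = 4.890.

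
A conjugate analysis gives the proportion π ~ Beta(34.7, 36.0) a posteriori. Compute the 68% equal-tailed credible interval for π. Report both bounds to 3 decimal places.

Posterior: Beta(34.7, 36.0).
Equal-tailed 68% interval: the 0.16 and 0.84 quantiles of Beta(34.7, 36.0).
Posterior mean ≈ 0.491, SD ≈ 0.059; a Normal approximation gives roughly [0.432, 0.550].
Exact: F⁻¹(0.16) = 0.432; F⁻¹(0.84) = 0.550.

[0.432, 0.550]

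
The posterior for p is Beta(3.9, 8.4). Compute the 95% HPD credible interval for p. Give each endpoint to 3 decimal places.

[0.084, 0.566]

The posterior is unimodal and skewed, so the HPD interval has equal density at both endpoints and is the shortest 95% interval.
Solving f(0.084) = f(0.566) with F(0.566) − F(0.084) = 0.95 gives [0.084, 0.566].
For comparison, the equal-tailed interval is [0.101, 0.589]; the HPD is narrower and shifted toward the mode.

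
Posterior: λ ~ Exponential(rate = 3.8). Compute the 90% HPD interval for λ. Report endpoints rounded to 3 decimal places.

The exponential density is strictly decreasing on [0, ∞), so the HPD interval is anchored at 0: [0, q] with P(λ ≤ q) = 0.90.
q = −ln(1 − 0.90) / 3.8 = 2.3026 / 3.8 = 0.606.

[0.000, 0.606]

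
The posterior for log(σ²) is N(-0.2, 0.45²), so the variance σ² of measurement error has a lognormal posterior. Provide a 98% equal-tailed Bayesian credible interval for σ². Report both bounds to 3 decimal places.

[0.287, 2.332]

On the log scale the 98% interval is -0.2 ± 2.326 × 0.45 = [-1.2469, 0.8469].
Exponentiate: [e^-1.2469, e^0.8469] = [0.287, 2.332].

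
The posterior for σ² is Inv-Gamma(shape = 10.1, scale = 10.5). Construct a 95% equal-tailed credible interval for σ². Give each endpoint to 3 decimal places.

[0.610, 2.159]

Inverse-Gamma(10.1, 10.5) quantiles: F⁻¹(0.025) and F⁻¹(0.975).
Equivalently, 1/σ² ~ Gamma(10.1, rate = 10.5); invert its 0.975 and 0.025 quantiles.
Posterior mean ≈ 1.154, SD ≈ 0.405; a Normal approximation gives roughly [0.359, 1.948].
Exact: lower = 0.610; upper = 2.159.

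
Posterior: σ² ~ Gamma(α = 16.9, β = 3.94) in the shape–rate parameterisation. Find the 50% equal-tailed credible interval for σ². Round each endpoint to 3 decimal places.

Posterior: Gamma(shape 16.9, rate 3.94).
Equal-tailed 50% interval: Gamma(16.9, 3.94) quantiles at 0.25 and 0.75.
Posterior mean ≈ 4.289, SD ≈ 1.043; a Normal approximation gives roughly [3.586, 4.993].
Exact: lower = 3.547; upper = 4.940.

[3.547, 4.940]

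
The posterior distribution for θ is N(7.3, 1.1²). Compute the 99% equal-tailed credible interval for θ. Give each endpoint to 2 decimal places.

The posterior is symmetric, so the 99% equal-tailed interval is θ = 7.3 ± z·1.1 with z = 2.576.
Half-width: 2.576 × 1.1 = 2.83.
7.3 − 2.83 = 4.47; 7.3 + 2.83 = 10.13.

[4.47, 10.13]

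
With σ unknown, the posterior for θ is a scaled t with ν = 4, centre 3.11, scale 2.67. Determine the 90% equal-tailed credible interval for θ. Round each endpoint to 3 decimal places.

[-2.582, 8.802]

The t_4 distribution is symmetric; the 90% interval is 3.11 ± t·2.67 with t_{0.95,4} = 2.132.
Half-width: 2.132 × 2.67 = 5.692.
3.11 − 5.692 = -2.582; 3.11 + 5.692 = 8.802.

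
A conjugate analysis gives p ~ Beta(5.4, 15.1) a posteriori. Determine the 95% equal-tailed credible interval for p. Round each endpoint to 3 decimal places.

[0.102, 0.468]

Posterior: Beta(5.4, 15.1).
Equal-tailed 95% interval: the 0.025 and 0.975 quantiles of Beta(5.4, 15.1).
Posterior mean ≈ 0.263, SD ≈ 0.095; a Normal approximation gives roughly [0.077, 0.450].
Exact: F⁻¹(0.025) = 0.102; F⁻¹(0.975) = 0.468.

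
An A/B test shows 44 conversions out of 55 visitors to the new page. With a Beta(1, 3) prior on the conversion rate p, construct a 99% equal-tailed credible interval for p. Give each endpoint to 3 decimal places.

Posterior: Beta(1+44, 3+11) = Beta(45, 14).
Equal-tailed 99% interval: the 0.005 and 0.995 quantiles of Beta(45, 14).
Posterior mean ≈ 0.763, SD ≈ 0.055; a Normal approximation gives roughly [0.621, 0.904].
Exact: F⁻¹(0.005) = 0.607; F⁻¹(0.995) = 0.886.

[0.607, 0.886]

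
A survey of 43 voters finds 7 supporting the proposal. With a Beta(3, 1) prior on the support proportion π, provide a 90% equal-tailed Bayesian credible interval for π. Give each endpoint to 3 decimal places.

[0.123, 0.317]

Posterior: Beta(3+7, 1+36) = Beta(10, 37).
Equal-tailed 90% interval: the 0.05 and 0.95 quantiles of Beta(10, 37).
Posterior mean ≈ 0.213, SD ≈ 0.059; a Normal approximation gives roughly [0.116, 0.310].
Exact: F⁻¹(0.05) = 0.123; F⁻¹(0.95) = 0.317.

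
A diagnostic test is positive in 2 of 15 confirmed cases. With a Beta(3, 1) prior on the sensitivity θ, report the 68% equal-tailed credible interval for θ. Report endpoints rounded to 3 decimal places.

[0.164, 0.363]

Posterior: Beta(3+2, 1+13) = Beta(5, 14).
Equal-tailed 68% interval: the 0.16 and 0.84 quantiles of Beta(5, 14).
Posterior mean ≈ 0.263, SD ≈ 0.098; a Normal approximation gives roughly [0.165, 0.361].
Exact: F⁻¹(0.16) = 0.164; F⁻¹(0.84) = 0.363.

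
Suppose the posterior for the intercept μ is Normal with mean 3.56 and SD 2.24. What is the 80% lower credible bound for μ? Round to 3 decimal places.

1.675

Need L with P(μ ≥ L) = 0.80: L = 3.56 − z_{0.2}·2.24.
z = 0.842; L = 3.56 − 0.842 × 2.24 = 1.675.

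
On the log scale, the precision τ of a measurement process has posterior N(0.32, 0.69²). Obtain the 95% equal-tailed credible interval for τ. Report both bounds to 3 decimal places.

On the log scale the 95% interval is 0.32 ± 1.960 × 0.69 = [-1.0324, 1.6724].
Exponentiate: [e^-1.0324, e^1.6724] = [0.356, 5.325].

[0.356, 5.325]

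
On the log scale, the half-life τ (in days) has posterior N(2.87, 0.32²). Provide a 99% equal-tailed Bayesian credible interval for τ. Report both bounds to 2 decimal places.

On the log scale the 99% interval is 2.87 ± 2.576 × 0.32 = [2.0457, 3.6943].
Exponentiate: [e^2.0457, e^3.6943] = [7.73, 40.22].

[7.73, 40.22]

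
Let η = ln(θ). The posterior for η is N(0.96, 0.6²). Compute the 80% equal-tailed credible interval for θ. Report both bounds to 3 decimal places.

On the log scale the 80% interval is 0.96 ± 1.282 × 0.6 = [0.1911, 1.7289].
Exponentiate: [e^0.1911, e^1.7289] = [1.211, 5.635].

[1.211, 5.635]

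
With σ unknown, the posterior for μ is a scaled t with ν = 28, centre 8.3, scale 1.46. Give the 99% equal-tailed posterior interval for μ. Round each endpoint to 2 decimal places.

The t_28 distribution is symmetric; the 99% interval is 8.3 ± t·1.46 with t_{0.995,28} = 2.763.
Half-width: 2.763 × 1.46 = 4.03.
8.3 − 4.03 = 4.27; 8.3 + 4.03 = 12.33.

[4.27, 12.33]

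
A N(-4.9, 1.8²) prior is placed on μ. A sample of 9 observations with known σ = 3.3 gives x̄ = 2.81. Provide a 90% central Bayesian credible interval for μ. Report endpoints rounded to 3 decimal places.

[-0.830, 2.257]

Posterior precision = 1/1.8² + 9/3.3² = 0.3086 + 0.8264 = 1.1351, so posterior SD = 0.9386.
Posterior mean = (-4.9/1.8² + 9·2.81/3.3²) / 1.1351 = 0.7136.
Interval: 0.7136 ± 1.645 × 0.9386 → [-0.830, 2.257].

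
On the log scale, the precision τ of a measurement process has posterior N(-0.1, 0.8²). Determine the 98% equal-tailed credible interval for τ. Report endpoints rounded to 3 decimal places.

On the log scale the 98% interval is -0.1 ± 2.326 × 0.8 = [-1.9611, 1.7611].
Exponentiate: [e^-1.9611, e^1.7611] = [0.141, 5.819].

[0.141, 5.819]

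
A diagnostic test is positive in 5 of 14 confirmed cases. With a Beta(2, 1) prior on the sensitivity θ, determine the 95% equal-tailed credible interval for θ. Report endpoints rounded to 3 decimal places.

Posterior: Beta(2+5, 1+9) = Beta(7, 10).
Equal-tailed 95% interval: the 0.025 and 0.975 quantiles of Beta(7, 10).
Posterior mean ≈ 0.412, SD ≈ 0.116; a Normal approximation gives roughly [0.184, 0.639].
Exact: F⁻¹(0.025) = 0.198; F⁻¹(0.975) = 0.646.

[0.198, 0.646]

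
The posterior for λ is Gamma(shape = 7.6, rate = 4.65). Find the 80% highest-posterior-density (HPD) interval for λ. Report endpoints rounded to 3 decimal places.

The posterior is unimodal and skewed, so the HPD interval has equal density at both endpoints and is the shortest 80% interval.
Solving f(0.818) = f(2.262) with F(2.262) − F(0.818) = 0.80 gives [0.818, 2.262].
For comparison, the equal-tailed interval is [0.935, 2.425]; the HPD is narrower and shifted toward the mode.

[0.818, 2.262]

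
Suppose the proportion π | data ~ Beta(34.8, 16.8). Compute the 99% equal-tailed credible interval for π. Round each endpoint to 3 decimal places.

[0.498, 0.825]

Posterior: Beta(34.8, 16.8).
Equal-tailed 99% interval: the 0.005 and 0.995 quantiles of Beta(34.8, 16.8).
Posterior mean ≈ 0.674, SD ≈ 0.065; a Normal approximation gives roughly [0.508, 0.841].
Exact: F⁻¹(0.005) = 0.498; F⁻¹(0.995) = 0.825.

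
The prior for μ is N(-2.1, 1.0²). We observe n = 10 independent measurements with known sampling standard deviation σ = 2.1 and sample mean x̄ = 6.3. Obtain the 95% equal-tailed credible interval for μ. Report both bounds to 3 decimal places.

[2.645, 4.814]

Posterior precision = 1/1.0² + 10/2.1² = 1.0000 + 2.2676 = 3.2676, so posterior SD = 0.5532.
Posterior mean = (-2.1/1.0² + 10·6.3/2.1²) / 3.2676 = 3.7293.
Interval: 3.7293 ± 1.960 × 0.5532 → [2.645, 4.814].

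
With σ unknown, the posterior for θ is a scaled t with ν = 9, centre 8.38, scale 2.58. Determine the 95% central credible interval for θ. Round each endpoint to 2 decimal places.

The t_9 distribution is symmetric; the 95% interval is 8.38 ± t·2.58 with t_{0.975,9} = 2.262.
Half-width: 2.262 × 2.58 = 5.84.
8.38 − 5.84 = 2.54; 8.38 + 5.84 = 14.22.

[2.54, 14.22]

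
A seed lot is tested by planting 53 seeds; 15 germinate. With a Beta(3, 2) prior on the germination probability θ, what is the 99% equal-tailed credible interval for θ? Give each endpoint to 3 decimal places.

[0.170, 0.475]

Posterior: Beta(3+15, 2+38) = Beta(18, 40).
Equal-tailed 99% interval: the 0.005 and 0.995 quantiles of Beta(18, 40).
Posterior mean ≈ 0.310, SD ≈ 0.060; a Normal approximation gives roughly [0.155, 0.465].
Exact: F⁻¹(0.005) = 0.170; F⁻¹(0.995) = 0.475.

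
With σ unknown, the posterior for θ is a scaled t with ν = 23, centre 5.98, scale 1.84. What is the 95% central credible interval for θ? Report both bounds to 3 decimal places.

[2.174, 9.786]

The t_23 distribution is symmetric; the 95% interval is 5.98 ± t·1.84 with t_{0.975,23} = 2.069.
Half-width: 2.069 × 1.84 = 3.806.
5.98 − 3.806 = 2.174; 5.98 + 3.806 = 9.786.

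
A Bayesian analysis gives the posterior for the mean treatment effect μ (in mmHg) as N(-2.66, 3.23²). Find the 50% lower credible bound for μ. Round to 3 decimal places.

Need L with P(μ ≥ L) = 0.50: L = -2.66 − z_{0.5}·3.23.
z = 0.000; L = -2.66 − 0.000 × 3.23 = -2.660.

-2.660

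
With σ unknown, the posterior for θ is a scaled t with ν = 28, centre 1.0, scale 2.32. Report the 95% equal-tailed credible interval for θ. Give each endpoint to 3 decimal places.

The t_28 distribution is symmetric; the 95% interval is 1.0 ± t·2.32 with t_{0.975,28} = 2.048.
Half-width: 2.048 × 2.32 = 4.752.
1.0 − 4.752 = -3.752; 1.0 + 4.752 = 5.752.

[-3.752, 5.752]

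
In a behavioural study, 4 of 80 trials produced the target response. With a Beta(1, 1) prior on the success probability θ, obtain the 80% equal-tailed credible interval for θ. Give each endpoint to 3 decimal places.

Posterior: Beta(1+4, 1+76) = Beta(5, 77).
Equal-tailed 80% interval: the 0.1 and 0.9 quantiles of Beta(5, 77).
Posterior mean ≈ 0.061, SD ≈ 0.026; a Normal approximation gives roughly [0.027, 0.095].
Exact: F⁻¹(0.1) = 0.030; F⁻¹(0.9) = 0.096.

[0.030, 0.096]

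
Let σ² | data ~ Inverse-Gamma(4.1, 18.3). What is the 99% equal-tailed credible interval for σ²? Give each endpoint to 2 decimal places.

Inverse-Gamma(4.1, 18.3) quantiles: F⁻¹(0.005) and F⁻¹(0.995).
Equivalently, 1/σ² ~ Gamma(4.1, rate = 18.3); invert its 0.995 and 0.005 quantiles.
Posterior mean ≈ 5.90, SD ≈ 4.07; a Normal approximation gives roughly [-4.59, 16.40].
Exact: lower = 1.64; upper = 25.78.

[1.64, 25.78]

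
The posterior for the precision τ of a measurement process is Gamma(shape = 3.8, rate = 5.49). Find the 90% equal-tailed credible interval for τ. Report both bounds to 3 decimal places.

[0.228, 1.360]

Posterior: Gamma(shape 3.8, rate 5.49).
Equal-tailed 90% interval: Gamma(3.8, 5.49) quantiles at 0.05 and 0.95.
Posterior mean ≈ 0.692, SD ≈ 0.355; a Normal approximation gives roughly [0.108, 1.276].
Exact: lower = 0.228; upper = 1.360.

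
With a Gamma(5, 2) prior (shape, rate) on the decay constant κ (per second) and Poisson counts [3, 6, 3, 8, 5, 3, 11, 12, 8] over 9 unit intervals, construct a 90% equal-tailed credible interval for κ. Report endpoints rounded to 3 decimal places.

[4.676, 7.064]

Posterior: Gamma(5+59, 2+9) = Gamma(64, 11) (shape, rate).
Equal-tailed 90% interval: Gamma(64, 11) quantiles at 0.05 and 0.95.
Posterior mean ≈ 5.818, SD ≈ 0.727; a Normal approximation gives roughly [4.622, 7.014].
Exact: lower = 4.676; upper = 7.064.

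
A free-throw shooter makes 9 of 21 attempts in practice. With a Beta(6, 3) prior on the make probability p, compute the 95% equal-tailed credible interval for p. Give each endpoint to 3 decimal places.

Posterior: Beta(6+9, 3+12) = Beta(15, 15).
Equal-tailed 95% interval: the 0.025 and 0.975 quantiles of Beta(15, 15).
Posterior mean ≈ 0.500, SD ≈ 0.090; a Normal approximation gives roughly [0.324, 0.676].
Exact: F⁻¹(0.025) = 0.325; F⁻¹(0.975) = 0.675.

[0.325, 0.675]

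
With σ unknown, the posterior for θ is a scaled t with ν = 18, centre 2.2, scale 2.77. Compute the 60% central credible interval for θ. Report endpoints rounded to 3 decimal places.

[-0.188, 4.588]

The t_18 distribution is symmetric; the 60% interval is 2.2 ± t·2.77 with t_{0.8,18} = 0.862.
Half-width: 0.862 × 2.77 = 2.388.
2.2 − 2.388 = -0.188; 2.2 + 2.388 = 4.588.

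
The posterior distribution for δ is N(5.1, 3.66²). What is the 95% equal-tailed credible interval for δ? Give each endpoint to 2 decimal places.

[-2.07, 12.27]

The posterior is symmetric, so the 95% equal-tailed interval is δ = 5.1 ± z·3.66 with z = 1.960.
Half-width: 1.960 × 3.66 = 7.17.
5.1 − 7.17 = -2.07; 5.1 + 7.17 = 12.27.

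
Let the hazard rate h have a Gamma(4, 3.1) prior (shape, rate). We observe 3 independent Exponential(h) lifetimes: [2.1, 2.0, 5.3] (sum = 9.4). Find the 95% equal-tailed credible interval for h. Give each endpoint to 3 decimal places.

[0.225, 1.045]

Posterior: Gamma(4+3, 3.1+9.4) = Gamma(7, 12.5) (shape, rate).
Equal-tailed 95% interval: Gamma(7, 12.5) quantiles at 0.025 and 0.975.
Posterior mean ≈ 0.560, SD ≈ 0.212; a Normal approximation gives roughly [0.145, 0.975].
Exact: lower = 0.225; upper = 1.045.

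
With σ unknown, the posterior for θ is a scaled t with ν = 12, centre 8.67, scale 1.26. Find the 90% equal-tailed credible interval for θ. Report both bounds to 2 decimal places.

[6.42, 10.92]

The t_12 distribution is symmetric; the 90% interval is 8.67 ± t·1.26 with t_{0.95,12} = 1.782.
Half-width: 1.782 × 1.26 = 2.25.
8.67 − 2.25 = 6.42; 8.67 + 2.25 = 10.92.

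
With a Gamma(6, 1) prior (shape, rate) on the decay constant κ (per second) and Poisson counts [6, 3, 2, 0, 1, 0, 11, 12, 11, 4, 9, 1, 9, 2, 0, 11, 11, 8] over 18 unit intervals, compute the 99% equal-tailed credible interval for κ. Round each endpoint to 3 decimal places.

Posterior: Gamma(6+101, 1+18) = Gamma(107, 19) (shape, rate).
Equal-tailed 99% interval: Gamma(107, 19) quantiles at 0.005 and 0.995.
Posterior mean ≈ 5.632, SD ≈ 0.544; a Normal approximation gives roughly [4.229, 7.034].
Exact: lower = 4.328; upper = 7.133.

[4.328, 7.133]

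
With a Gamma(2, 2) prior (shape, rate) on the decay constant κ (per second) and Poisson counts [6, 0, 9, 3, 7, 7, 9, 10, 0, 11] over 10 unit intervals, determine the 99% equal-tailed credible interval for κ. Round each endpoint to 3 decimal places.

[3.773, 7.207]

Posterior: Gamma(2+62, 2+10) = Gamma(64, 12) (shape, rate).
Equal-tailed 99% interval: Gamma(64, 12) quantiles at 0.005 and 0.995.
Posterior mean ≈ 5.333, SD ≈ 0.667; a Normal approximation gives roughly [3.616, 7.051].
Exact: lower = 3.773; upper = 7.207.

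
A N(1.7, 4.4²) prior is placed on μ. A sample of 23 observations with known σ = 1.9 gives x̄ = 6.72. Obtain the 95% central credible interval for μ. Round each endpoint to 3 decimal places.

[5.906, 7.453]

Posterior precision = 1/4.4² + 23/1.9² = 0.0517 + 6.3712 = 6.4228, so posterior SD = 0.3946.
Posterior mean = (1.7/4.4² + 23·6.72/1.9²) / 6.4228 = 6.6796.
Interval: 6.6796 ± 1.960 × 0.3946 → [5.906, 7.453].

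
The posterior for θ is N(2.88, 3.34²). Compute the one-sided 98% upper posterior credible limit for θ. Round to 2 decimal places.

9.74

Need U with P(θ ≤ U) = 0.98: U = 2.88 + z_{0.02}·3.34.
z = 2.054; U = 2.88 + 2.054 × 3.34 = 9.74.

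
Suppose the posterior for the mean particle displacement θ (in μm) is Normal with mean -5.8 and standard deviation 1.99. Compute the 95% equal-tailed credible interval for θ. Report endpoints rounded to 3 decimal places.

The posterior is symmetric, so the 95% equal-tailed interval is θ = -5.8 ± z·1.99 with z = 1.960.
Half-width: 1.960 × 1.99 = 3.900.
-5.8 − 3.900 = -9.700; -5.8 + 3.900 = -1.900.

[-9.700, -1.900]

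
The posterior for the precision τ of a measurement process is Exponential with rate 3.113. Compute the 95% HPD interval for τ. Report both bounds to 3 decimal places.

[0.000, 0.962]

The exponential density is strictly decreasing on [0, ∞), so the HPD interval is anchored at 0: [0, q] with P(τ ≤ q) = 0.95.
q = −ln(1 − 0.95) / 3.113 = 2.9957 / 3.113 = 0.962.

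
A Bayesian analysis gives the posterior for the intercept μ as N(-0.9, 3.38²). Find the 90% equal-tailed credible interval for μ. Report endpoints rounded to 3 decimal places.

The posterior is symmetric, so the 90% equal-tailed interval is μ = -0.9 ± z·3.38 with z = 1.645.
Half-width: 1.645 × 3.38 = 5.560.
-0.9 − 5.560 = -6.460; -0.9 + 5.560 = 4.660.

[-6.460, 4.660]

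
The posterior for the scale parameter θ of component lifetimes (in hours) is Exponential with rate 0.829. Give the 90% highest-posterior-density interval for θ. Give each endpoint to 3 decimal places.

[0.000, 2.778]

The exponential density is strictly decreasing on [0, ∞), so the HPD interval is anchored at 0: [0, q] with P(θ ≤ q) = 0.90.
q = −ln(1 − 0.90) / 0.829 = 2.3026 / 0.829 = 2.778.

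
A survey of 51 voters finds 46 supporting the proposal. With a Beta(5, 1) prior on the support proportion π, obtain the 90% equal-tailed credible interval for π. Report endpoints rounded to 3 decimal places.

[0.821, 0.952]

Posterior: Beta(5+46, 1+5) = Beta(51, 6).
Equal-tailed 90% interval: the 0.05 and 0.95 quantiles of Beta(51, 6).
Posterior mean ≈ 0.895, SD ≈ 0.040; a Normal approximation gives roughly [0.828, 0.961].
Exact: F⁻¹(0.05) = 0.821; F⁻¹(0.95) = 0.952.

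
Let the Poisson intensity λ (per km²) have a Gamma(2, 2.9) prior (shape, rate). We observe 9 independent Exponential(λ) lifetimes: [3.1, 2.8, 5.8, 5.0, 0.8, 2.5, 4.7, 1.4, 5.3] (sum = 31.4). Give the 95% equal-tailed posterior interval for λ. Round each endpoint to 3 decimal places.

[0.160, 0.536]

Posterior: Gamma(2+9, 2.9+31.4) = Gamma(11, 34.3) (shape, rate).
Equal-tailed 95% interval: Gamma(11, 34.3) quantiles at 0.025 and 0.975.
Posterior mean ≈ 0.321, SD ≈ 0.097; a Normal approximation gives roughly [0.131, 0.510].
Exact: lower = 0.160; upper = 0.536.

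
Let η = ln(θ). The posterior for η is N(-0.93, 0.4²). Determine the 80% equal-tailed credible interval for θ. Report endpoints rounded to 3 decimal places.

On the log scale the 80% interval is -0.93 ± 1.282 × 0.4 = [-1.4426, -0.4174].
Exponentiate: [e^-1.4426, e^-0.4174] = [0.236, 0.659].

[0.236, 0.659]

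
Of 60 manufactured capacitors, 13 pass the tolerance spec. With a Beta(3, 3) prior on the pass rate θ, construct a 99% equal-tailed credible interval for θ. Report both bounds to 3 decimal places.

[0.124, 0.390]

Posterior: Beta(3+13, 3+47) = Beta(16, 50).
Equal-tailed 99% interval: the 0.005 and 0.995 quantiles of Beta(16, 50).
Posterior mean ≈ 0.242, SD ≈ 0.052; a Normal approximation gives roughly [0.108, 0.377].
Exact: F⁻¹(0.005) = 0.124; F⁻¹(0.995) = 0.390.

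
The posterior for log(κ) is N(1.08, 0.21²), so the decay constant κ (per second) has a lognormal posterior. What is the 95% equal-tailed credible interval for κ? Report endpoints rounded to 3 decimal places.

[1.951, 4.444]

On the log scale the 95% interval is 1.08 ± 1.960 × 0.21 = [0.6684, 1.4916].
Exponentiate: [e^0.6684, e^1.4916] = [1.951, 4.444].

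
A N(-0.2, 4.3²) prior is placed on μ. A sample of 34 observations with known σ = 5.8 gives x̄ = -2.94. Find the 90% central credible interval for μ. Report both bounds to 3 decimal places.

Posterior precision = 1/4.3² + 34/5.8² = 0.0541 + 1.0107 = 1.0648, so posterior SD = 0.9691.
Posterior mean = (-0.2/4.3² + 34·-2.94/5.8²) / 1.0648 = -2.8008.
Interval: -2.8008 ± 1.645 × 0.9691 → [-4.395, -1.207].

[-4.395, -1.207]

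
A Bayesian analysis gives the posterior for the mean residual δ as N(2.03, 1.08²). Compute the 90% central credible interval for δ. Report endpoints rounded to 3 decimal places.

The posterior is symmetric, so the 90% equal-tailed interval is δ = 2.03 ± z·1.08 with z = 1.645.
Half-width: 1.645 × 1.08 = 1.776.
2.03 − 1.776 = 0.254; 2.03 + 1.776 = 3.806.

[0.254, 3.806]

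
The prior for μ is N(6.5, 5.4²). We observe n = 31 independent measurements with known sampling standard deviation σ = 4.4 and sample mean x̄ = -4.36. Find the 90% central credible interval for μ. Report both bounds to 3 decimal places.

Posterior precision = 1/5.4² + 31/4.4² = 0.0343 + 1.6012 = 1.6355, so posterior SD = 0.7819.
Posterior mean = (6.5/5.4² + 31·-4.36/4.4²) / 1.6355 = -4.1323.
Interval: -4.1323 ± 1.645 × 0.7819 → [-5.418, -2.846].

[-5.418, -2.846]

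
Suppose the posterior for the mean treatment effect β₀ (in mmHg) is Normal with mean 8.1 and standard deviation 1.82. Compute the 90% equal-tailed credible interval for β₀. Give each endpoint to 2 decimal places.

[5.11, 11.09]

The posterior is symmetric, so the 90% equal-tailed interval is β₀ = 8.1 ± z·1.82 with z = 1.645.
Half-width: 1.645 × 1.82 = 2.99.
8.1 − 2.99 = 5.11; 8.1 + 2.99 = 11.09.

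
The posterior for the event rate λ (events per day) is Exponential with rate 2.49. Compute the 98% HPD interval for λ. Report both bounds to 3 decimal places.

The exponential density is strictly decreasing on [0, ∞), so the HPD interval is anchored at 0: [0, q] with P(λ ≤ q) = 0.98.
q = −ln(1 − 0.98) / 2.49 = 3.9120 / 2.49 = 1.571.

[0.000, 1.571]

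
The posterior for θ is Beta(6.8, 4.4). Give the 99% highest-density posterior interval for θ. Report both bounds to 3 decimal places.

The posterior is unimodal and skewed, so the HPD interval has equal density at both endpoints and is the shortest 99% interval.
Solving f(0.255) = f(0.916) with F(0.916) − F(0.255) = 0.99 gives [0.255, 0.916].
For comparison, the equal-tailed interval is [0.243, 0.906]; the HPD is narrower and shifted toward the mode.

[0.255, 0.916]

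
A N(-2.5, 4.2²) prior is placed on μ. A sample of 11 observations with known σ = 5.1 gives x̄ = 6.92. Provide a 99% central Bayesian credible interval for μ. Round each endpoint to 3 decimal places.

[2.087, 9.526]

Posterior precision = 1/4.2² + 11/5.1² = 0.0567 + 0.4229 = 0.4796, so posterior SD = 1.4440.
Posterior mean = (-2.5/4.2² + 11·6.92/5.1²) / 0.4796 = 5.8066.
Interval: 5.8066 ± 2.576 × 1.4440 → [2.087, 9.526].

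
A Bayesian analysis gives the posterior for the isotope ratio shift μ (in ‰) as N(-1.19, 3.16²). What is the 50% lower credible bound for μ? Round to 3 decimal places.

-1.190

Need L with P(μ ≥ L) = 0.50: L = -1.19 − z_{0.5}·3.16.
z = 0.000; L = -1.19 − 0.000 × 3.16 = -1.190.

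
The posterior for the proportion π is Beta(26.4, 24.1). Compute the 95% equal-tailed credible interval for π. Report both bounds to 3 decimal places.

Posterior: Beta(26.4, 24.1).
Equal-tailed 95% interval: the 0.025 and 0.975 quantiles of Beta(26.4, 24.1).
Posterior mean ≈ 0.523, SD ≈ 0.070; a Normal approximation gives roughly [0.386, 0.659].
Exact: F⁻¹(0.025) = 0.386; F⁻¹(0.975) = 0.658.

[0.386, 0.658]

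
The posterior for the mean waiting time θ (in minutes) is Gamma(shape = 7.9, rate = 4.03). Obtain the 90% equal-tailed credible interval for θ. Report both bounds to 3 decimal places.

Posterior: Gamma(shape 7.9, rate 4.03).
Equal-tailed 90% interval: Gamma(7.9, 4.03) quantiles at 0.05 and 0.95.
Posterior mean ≈ 1.960, SD ≈ 0.697; a Normal approximation gives roughly [0.813, 3.107].
Exact: lower = 0.970; upper = 3.230.

[0.970, 3.230]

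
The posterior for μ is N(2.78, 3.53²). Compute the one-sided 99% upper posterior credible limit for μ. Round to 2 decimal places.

Need U with P(μ ≤ U) = 0.99: U = 2.78 + z_{0.01}·3.53.
z = 2.326; U = 2.78 + 2.326 × 3.53 = 10.99.

10.99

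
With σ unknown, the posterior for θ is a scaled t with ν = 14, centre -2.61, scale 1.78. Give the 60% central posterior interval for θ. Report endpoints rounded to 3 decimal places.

[-4.155, -1.065]

The t_14 distribution is symmetric; the 60% interval is -2.61 ± t·1.78 with t_{0.8,14} = 0.868.
Half-width: 0.868 × 1.78 = 1.545.
-2.61 − 1.545 = -4.155; -2.61 + 1.545 = -1.065.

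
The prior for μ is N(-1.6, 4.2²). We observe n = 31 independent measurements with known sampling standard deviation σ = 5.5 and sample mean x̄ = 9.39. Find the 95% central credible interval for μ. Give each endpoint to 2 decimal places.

Posterior precision = 1/4.2² + 31/5.5² = 0.0567 + 1.0248 = 1.0815, so posterior SD = 0.9616.
Posterior mean = (-1.6/4.2² + 31·9.39/5.5²) / 1.0815 = 8.8139.
Interval: 8.8139 ± 1.960 × 0.9616 → [6.93, 10.70].

[6.93, 10.70]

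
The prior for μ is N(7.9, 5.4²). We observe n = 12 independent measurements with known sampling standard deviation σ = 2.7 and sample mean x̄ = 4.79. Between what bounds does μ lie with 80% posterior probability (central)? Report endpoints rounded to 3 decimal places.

[3.865, 5.842]

Posterior precision = 1/5.4² + 12/2.7² = 0.0343 + 1.6461 = 1.6804, so posterior SD = 0.7714.
Posterior mean = (7.9/5.4² + 12·4.79/2.7²) / 1.6804 = 4.8535.
Interval: 4.8535 ± 1.282 × 0.7714 → [3.865, 5.842].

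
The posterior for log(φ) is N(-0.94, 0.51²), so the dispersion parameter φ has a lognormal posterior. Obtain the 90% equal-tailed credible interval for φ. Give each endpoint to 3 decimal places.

[0.169, 0.904]

On the log scale the 90% interval is -0.94 ± 1.645 × 0.51 = [-1.7789, -0.1011].
Exponentiate: [e^-1.7789, e^-0.1011] = [0.169, 0.904].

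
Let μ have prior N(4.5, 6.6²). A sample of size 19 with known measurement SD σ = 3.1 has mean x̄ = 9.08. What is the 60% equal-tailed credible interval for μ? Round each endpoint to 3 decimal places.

[8.432, 9.623]

Posterior precision = 1/6.6² + 19/3.1² = 0.0230 + 1.9771 = 2.0001, so posterior SD = 0.7071.
Posterior mean = (4.5/6.6² + 19·9.08/3.1²) / 2.0001 = 9.0274.
Interval: 9.0274 ± 0.842 × 0.7071 → [8.432, 9.623].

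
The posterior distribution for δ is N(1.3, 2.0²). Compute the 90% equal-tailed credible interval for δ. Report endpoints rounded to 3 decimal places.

[-1.990, 4.590]

The posterior is symmetric, so the 90% equal-tailed interval is δ = 1.3 ± z·2.0 with z = 1.645.
Half-width: 1.645 × 2.0 = 3.290.
1.3 − 3.290 = -1.990; 1.3 + 3.290 = 4.590.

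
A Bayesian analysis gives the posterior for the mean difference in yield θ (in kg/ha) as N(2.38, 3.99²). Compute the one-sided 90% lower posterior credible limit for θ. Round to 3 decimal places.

Need L with P(θ ≥ L) = 0.90: L = 2.38 − z_{0.1}·3.99.
z = 1.282; L = 2.38 − 1.282 × 3.99 = -2.733.

-2.733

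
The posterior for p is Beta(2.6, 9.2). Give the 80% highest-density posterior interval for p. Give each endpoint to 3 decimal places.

[0.054, 0.338]

The posterior is unimodal and skewed, so the HPD interval has equal density at both endpoints and is the shortest 80% interval.
Solving f(0.054) = f(0.338) with F(0.338) − F(0.054) = 0.80 gives [0.054, 0.338].
For comparison, the equal-tailed interval is [0.083, 0.380]; the HPD is narrower and shifted toward the mode.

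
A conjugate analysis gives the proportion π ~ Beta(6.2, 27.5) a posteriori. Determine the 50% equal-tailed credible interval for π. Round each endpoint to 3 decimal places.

Posterior: Beta(6.2, 27.5).
Equal-tailed 50% interval: the 0.25 and 0.75 quantiles of Beta(6.2, 27.5).
Posterior mean ≈ 0.184, SD ≈ 0.066; a Normal approximation gives roughly [0.140, 0.228].
Exact: F⁻¹(0.25) = 0.136; F⁻¹(0.75) = 0.225.

[0.136, 0.225]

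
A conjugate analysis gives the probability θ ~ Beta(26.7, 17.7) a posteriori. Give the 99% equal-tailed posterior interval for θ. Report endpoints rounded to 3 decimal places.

Posterior: Beta(26.7, 17.7).
Equal-tailed 99% interval: the 0.005 and 0.995 quantiles of Beta(26.7, 17.7).
Posterior mean ≈ 0.601, SD ≈ 0.073; a Normal approximation gives roughly [0.414, 0.789].
Exact: F⁻¹(0.005) = 0.410; F⁻¹(0.995) = 0.776.

[0.410, 0.776]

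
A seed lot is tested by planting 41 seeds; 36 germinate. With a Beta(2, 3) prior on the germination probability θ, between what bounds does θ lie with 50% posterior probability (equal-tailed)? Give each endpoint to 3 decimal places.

Posterior: Beta(2+36, 3+5) = Beta(38, 8).
Equal-tailed 50% interval: the 0.25 and 0.75 quantiles of Beta(38, 8).
Posterior mean ≈ 0.826, SD ≈ 0.055; a Normal approximation gives roughly [0.789, 0.863].
Exact: F⁻¹(0.25) = 0.791; F⁻¹(0.75) = 0.866.

[0.791, 0.866]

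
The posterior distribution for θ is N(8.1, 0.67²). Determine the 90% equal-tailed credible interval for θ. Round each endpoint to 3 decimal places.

The posterior is symmetric, so the 90% equal-tailed interval is θ = 8.1 ± z·0.67 with z = 1.645.
Half-width: 1.645 × 0.67 = 1.102.
8.1 − 1.102 = 6.998; 8.1 + 1.102 = 9.202.

[6.998, 9.202]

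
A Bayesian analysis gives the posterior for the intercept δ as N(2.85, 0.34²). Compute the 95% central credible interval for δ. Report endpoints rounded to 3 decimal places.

The posterior is symmetric, so the 95% equal-tailed interval is δ = 2.85 ± z·0.34 with z = 1.960.
Half-width: 1.960 × 0.34 = 0.666.
2.85 − 0.666 = 2.184; 2.85 + 0.666 = 3.516.

[2.184, 3.516]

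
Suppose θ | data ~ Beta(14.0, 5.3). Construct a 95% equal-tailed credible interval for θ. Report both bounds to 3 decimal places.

[0.512, 0.894]

Posterior: Beta(14.0, 5.3).
Equal-tailed 95% interval: the 0.025 and 0.975 quantiles of Beta(14.0, 5.3).
Posterior mean ≈ 0.725, SD ≈ 0.099; a Normal approximation gives roughly [0.531, 0.920].
Exact: F⁻¹(0.025) = 0.512; F⁻¹(0.975) = 0.894.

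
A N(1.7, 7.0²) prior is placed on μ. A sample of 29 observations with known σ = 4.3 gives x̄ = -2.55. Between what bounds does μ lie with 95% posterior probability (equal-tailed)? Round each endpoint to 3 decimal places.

[-4.050, -0.940]

Posterior precision = 1/7.0² + 29/4.3² = 0.0204 + 1.5684 = 1.5888, so posterior SD = 0.7933.
Posterior mean = (1.7/7.0² + 29·-2.55/4.3²) / 1.5888 = -2.4954.
Interval: -2.4954 ± 1.960 × 0.7933 → [-4.050, -0.940].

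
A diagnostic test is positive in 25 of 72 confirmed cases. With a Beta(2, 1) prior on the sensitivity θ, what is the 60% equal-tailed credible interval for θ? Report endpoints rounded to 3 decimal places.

Posterior: Beta(2+25, 1+47) = Beta(27, 48).
Equal-tailed 60% interval: the 0.2 and 0.8 quantiles of Beta(27, 48).
Posterior mean ≈ 0.360, SD ≈ 0.055; a Normal approximation gives roughly [0.314, 0.406].
Exact: F⁻¹(0.2) = 0.313; F⁻¹(0.8) = 0.406.

[0.313, 0.406]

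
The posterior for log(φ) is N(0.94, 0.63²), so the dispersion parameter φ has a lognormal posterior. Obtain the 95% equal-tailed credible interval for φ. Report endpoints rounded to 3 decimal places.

[0.745, 8.800]

On the log scale the 95% interval is 0.94 ± 1.960 × 0.63 = [-0.2948, 2.1748].
Exponentiate: [e^-0.2948, e^2.1748] = [0.745, 8.800].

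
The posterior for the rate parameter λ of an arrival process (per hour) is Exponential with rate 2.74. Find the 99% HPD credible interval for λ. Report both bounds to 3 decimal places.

[0.000, 1.681]

The exponential density is strictly decreasing on [0, ∞), so the HPD interval is anchored at 0: [0, q] with P(λ ≤ q) = 0.99.
q = −ln(1 − 0.99) / 2.74 = 4.6052 / 2.74 = 1.681.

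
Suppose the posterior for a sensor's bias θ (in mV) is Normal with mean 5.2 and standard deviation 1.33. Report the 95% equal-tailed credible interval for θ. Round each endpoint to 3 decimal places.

[2.593, 7.807]

The posterior is symmetric, so the 95% equal-tailed interval is θ = 5.2 ± z·1.33 with z = 1.960.
Half-width: 1.960 × 1.33 = 2.607.
5.2 − 2.607 = 2.593; 5.2 + 2.607 = 7.807.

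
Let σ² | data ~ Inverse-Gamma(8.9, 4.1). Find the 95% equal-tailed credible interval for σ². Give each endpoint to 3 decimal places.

[0.262, 1.013]

Inverse-Gamma(8.9, 4.1) quantiles: F⁻¹(0.025) and F⁻¹(0.975).
Equivalently, 1/σ² ~ Gamma(8.9, rate = 4.1); invert its 0.975 and 0.025 quantiles.
Posterior mean ≈ 0.519, SD ≈ 0.198; a Normal approximation gives roughly [0.132, 0.906].
Exact: lower = 0.262; upper = 1.013.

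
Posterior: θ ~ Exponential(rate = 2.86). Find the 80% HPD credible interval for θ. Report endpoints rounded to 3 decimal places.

The exponential density is strictly decreasing on [0, ∞), so the HPD interval is anchored at 0: [0, q] with P(θ ≤ q) = 0.80.
q = −ln(1 − 0.80) / 2.86 = 1.6094 / 2.86 = 0.563.

[0.000, 0.563]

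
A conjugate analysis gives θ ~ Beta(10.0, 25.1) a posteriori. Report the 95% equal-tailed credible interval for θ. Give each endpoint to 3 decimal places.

Posterior: Beta(10.0, 25.1).
Equal-tailed 95% interval: the 0.025 and 0.975 quantiles of Beta(10.0, 25.1).
Posterior mean ≈ 0.285, SD ≈ 0.075; a Normal approximation gives roughly [0.138, 0.432].
Exact: F⁻¹(0.025) = 0.151; F⁻¹(0.975) = 0.442.

[0.151, 0.442]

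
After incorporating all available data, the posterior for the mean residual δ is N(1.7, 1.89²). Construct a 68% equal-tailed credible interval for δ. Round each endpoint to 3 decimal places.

The posterior is symmetric, so the 68% equal-tailed interval is δ = 1.7 ± z·1.89 with z = 0.994.
Half-width: 0.994 × 1.89 = 1.880.
1.7 − 1.880 = -0.180; 1.7 + 1.880 = 3.580.

[-0.180, 3.580]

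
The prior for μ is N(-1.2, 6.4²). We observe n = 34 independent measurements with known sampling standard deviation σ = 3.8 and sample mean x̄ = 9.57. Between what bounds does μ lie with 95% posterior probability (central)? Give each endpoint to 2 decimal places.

Posterior precision = 1/6.4² + 34/3.8² = 0.0244 + 2.3546 = 2.3790, so posterior SD = 0.6483.
Posterior mean = (-1.2/6.4² + 34·9.57/3.8²) / 2.3790 = 9.4595.
Interval: 9.4595 ± 1.960 × 0.6483 → [8.19, 10.73].

[8.19, 10.73]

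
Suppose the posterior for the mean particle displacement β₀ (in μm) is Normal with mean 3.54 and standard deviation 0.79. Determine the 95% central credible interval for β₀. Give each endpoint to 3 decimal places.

[1.992, 5.088]

The posterior is symmetric, so the 95% equal-tailed interval is β₀ = 3.54 ± z·0.79 with z = 1.960.
Half-width: 1.960 × 0.79 = 1.548.
3.54 − 1.548 = 1.992; 3.54 + 1.548 = 5.088.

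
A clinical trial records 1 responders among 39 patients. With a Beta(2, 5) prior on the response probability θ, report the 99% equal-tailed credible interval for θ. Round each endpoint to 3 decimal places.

[0.008, 0.190]

Posterior: Beta(2+1, 5+38) = Beta(3, 43).
Equal-tailed 99% interval: the 0.005 and 0.995 quantiles of Beta(3, 43).
Posterior mean ≈ 0.065, SD ≈ 0.036; a Normal approximation gives roughly [-0.028, 0.158].
Exact: F⁻¹(0.005) = 0.008; F⁻¹(0.995) = 0.190.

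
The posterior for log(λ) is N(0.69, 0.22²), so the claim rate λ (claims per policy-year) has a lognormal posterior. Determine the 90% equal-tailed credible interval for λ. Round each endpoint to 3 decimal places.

[1.388, 2.863]

On the log scale the 90% interval is 0.69 ± 1.645 × 0.22 = [0.3281, 1.0519].
Exponentiate: [e^0.3281, e^1.0519] = [1.388, 2.863].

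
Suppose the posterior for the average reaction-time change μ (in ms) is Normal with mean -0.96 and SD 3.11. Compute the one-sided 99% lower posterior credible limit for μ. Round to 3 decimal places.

-8.195

Need L with P(μ ≥ L) = 0.99: L = -0.96 − z_{0.01}·3.11.
z = 2.326; L = -0.96 − 2.326 × 3.11 = -8.195.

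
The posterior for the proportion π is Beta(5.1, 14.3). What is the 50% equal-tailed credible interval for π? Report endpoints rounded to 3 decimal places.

[0.191, 0.326]

Posterior: Beta(5.1, 14.3).
Equal-tailed 50% interval: the 0.25 and 0.75 quantiles of Beta(5.1, 14.3).
Posterior mean ≈ 0.263, SD ≈ 0.097; a Normal approximation gives roughly [0.197, 0.329].
Exact: F⁻¹(0.25) = 0.191; F⁻¹(0.75) = 0.326.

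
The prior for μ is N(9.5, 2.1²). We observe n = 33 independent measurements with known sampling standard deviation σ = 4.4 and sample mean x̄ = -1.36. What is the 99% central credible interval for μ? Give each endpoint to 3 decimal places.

Posterior precision = 1/2.1² + 33/4.4² = 0.2268 + 1.7045 = 1.9313, so posterior SD = 0.7196.
Posterior mean = (9.5/2.1² + 33·-1.36/4.4²) / 1.9313 = -0.0849.
Interval: -0.0849 ± 2.576 × 0.7196 → [-1.938, 1.769].

[-1.938, 1.769]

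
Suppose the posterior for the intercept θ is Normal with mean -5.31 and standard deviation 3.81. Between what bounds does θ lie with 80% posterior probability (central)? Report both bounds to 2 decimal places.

[-10.19, -0.43]

The posterior is symmetric, so the 80% equal-tailed interval is θ = -5.31 ± z·3.81 with z = 1.282.
Half-width: 1.282 × 3.81 = 4.88.
-5.31 − 4.88 = -10.19; -5.31 + 4.88 = -0.43.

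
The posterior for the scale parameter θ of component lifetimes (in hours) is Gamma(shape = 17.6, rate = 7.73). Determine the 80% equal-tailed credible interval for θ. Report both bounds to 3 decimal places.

Posterior: Gamma(shape 17.6, rate 7.73).
Equal-tailed 80% interval: Gamma(17.6, 7.73) quantiles at 0.1 and 0.9.
Posterior mean ≈ 2.277, SD ≈ 0.543; a Normal approximation gives roughly [1.581, 2.972].
Exact: lower = 1.615; upper = 2.994.

[1.615, 2.994]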